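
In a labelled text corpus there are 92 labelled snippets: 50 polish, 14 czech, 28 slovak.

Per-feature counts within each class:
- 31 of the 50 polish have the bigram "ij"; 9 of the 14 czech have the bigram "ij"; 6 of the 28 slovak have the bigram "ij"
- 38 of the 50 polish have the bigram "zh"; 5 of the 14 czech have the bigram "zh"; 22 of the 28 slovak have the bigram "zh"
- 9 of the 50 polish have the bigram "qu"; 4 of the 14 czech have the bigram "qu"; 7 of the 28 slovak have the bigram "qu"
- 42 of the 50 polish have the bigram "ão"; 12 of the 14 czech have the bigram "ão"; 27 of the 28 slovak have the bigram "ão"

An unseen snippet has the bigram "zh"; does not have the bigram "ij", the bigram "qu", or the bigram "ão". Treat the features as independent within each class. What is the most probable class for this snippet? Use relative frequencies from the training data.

polish

polish: (50/92) × (19/50) × (38/50) × (41/50) × (8/50) ≈ 0.0205927
czech: (14/92) × (5/14) × (5/14) × (10/14) × (2/14) ≈ 0.00198061
slovak: (28/92) × (22/28) × (22/28) × (21/28) × (1/28) ≈ 0.00503272
Highest score → polish.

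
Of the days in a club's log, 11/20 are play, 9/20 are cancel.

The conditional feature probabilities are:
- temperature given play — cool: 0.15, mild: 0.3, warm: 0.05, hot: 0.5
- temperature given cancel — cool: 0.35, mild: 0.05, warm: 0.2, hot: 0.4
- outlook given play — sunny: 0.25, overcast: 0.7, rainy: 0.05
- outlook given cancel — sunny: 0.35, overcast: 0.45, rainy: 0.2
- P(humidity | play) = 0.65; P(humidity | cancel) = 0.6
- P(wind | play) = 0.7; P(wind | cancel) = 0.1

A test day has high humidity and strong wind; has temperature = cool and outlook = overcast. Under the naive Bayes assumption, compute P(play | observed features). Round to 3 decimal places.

0.861

play: 0.55 × 0.15 × 0.7 × 0.65 × 0.7 = 0.02627625
cancel: 0.45 × 0.35 × 0.45 × 0.6 × 0.1 = 0.0042525
P(play | x) = 0.02627625 / 0.03052875 ≈ 0.861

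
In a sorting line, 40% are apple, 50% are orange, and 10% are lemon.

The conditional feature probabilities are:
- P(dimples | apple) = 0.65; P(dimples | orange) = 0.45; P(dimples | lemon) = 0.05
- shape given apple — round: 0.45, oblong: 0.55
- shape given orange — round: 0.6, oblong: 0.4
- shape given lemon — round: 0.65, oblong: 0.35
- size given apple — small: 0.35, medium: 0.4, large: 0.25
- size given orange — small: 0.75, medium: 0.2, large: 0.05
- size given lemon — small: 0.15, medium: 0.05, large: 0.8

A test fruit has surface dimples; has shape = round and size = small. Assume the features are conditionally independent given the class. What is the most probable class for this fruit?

orange

apple: 0.4 × 0.65 × 0.45 × 0.35 = 0.04095
orange: 0.5 × 0.45 × 0.6 × 0.75 = 0.10125
lemon: 0.1 × 0.05 × 0.65 × 0.15 = 0.0004875
Highest score → orange.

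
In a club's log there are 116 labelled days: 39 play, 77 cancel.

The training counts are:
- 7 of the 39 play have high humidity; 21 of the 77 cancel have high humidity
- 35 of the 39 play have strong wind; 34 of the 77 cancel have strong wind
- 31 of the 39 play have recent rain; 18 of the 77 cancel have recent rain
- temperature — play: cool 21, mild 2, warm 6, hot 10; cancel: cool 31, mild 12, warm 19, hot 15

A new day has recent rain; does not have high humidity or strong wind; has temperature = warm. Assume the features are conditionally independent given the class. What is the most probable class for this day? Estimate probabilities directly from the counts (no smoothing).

cancel

play: (39/116) × (32/39) × (4/39) × (31/39) × (6/39) ≈ 0.00345996
cancel: (77/116) × (56/77) × (43/77) × (18/77) × (19/77) ≈ 0.0155508
Highest score → cancel.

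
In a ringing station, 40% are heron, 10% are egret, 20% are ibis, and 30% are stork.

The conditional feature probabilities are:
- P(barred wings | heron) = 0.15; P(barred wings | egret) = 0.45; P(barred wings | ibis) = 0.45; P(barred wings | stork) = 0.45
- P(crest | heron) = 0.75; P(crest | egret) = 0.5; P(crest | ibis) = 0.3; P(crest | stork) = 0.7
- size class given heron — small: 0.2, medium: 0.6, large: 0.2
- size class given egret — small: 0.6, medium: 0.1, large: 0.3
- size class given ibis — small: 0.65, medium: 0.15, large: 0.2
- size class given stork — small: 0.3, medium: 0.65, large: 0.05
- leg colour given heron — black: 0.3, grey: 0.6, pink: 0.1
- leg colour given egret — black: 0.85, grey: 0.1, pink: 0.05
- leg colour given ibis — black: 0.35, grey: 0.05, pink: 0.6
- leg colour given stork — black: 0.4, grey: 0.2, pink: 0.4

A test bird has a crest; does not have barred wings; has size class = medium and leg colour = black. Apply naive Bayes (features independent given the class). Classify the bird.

heron

heron: 0.4 × (1−0.15) × 0.75 × 0.6 × 0.3 = 0.0459
egret: 0.1 × (1−0.45) × 0.5 × 0.1 × 0.85 = 0.0023375
ibis: 0.2 × (1−0.45) × 0.3 × 0.15 × 0.35 = 0.0017325
stork: 0.3 × (1−0.45) × 0.7 × 0.65 × 0.4 = 0.03003
Highest score → heron.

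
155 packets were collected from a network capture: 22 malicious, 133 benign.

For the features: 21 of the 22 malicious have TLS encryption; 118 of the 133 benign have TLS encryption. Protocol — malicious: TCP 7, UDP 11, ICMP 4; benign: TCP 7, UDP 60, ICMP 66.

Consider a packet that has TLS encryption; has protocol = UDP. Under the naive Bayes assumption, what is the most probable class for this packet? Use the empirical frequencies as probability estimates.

benign

malicious: (22/155) × (21/22) × (11/22) ≈ 0.0677419
benign: (133/155) × (118/133) × (60/133) ≈ 0.343439
Highest score → benign.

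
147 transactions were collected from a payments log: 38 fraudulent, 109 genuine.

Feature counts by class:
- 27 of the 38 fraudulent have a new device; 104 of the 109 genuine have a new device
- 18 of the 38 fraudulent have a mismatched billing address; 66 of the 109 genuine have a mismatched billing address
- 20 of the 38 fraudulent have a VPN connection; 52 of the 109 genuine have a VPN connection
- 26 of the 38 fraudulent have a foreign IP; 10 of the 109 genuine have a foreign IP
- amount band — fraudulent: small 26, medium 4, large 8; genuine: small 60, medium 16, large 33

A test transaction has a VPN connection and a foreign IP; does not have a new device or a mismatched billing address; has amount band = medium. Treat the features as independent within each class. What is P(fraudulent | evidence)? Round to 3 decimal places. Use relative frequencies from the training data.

fraudulent: (38/147) × (11/38) × (20/38) × (20/38) × (26/38) × (4/38) ≈ 0.00149291
genuine: (109/147) × (5/109) × (43/109) × (52/109) × (10/109) × (16/109) ≈ 0.0000862062
P(fraudulent | x) = 0.00149291 / 0.0015791162 ≈ 0.945

0.945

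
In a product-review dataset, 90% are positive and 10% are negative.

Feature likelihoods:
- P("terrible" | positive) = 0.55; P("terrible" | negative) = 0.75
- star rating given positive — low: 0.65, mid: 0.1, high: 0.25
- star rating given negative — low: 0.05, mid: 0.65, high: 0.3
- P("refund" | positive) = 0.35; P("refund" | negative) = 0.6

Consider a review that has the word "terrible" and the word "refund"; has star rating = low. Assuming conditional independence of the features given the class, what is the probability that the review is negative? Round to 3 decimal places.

positive: 0.9 × 0.55 × 0.65 × 0.35 = 0.1126125
negative: 0.1 × 0.75 × 0.05 × 0.6 = 0.00225
P(negative | x) = 0.00225 / 0.1148625 ≈ 0.020

0.020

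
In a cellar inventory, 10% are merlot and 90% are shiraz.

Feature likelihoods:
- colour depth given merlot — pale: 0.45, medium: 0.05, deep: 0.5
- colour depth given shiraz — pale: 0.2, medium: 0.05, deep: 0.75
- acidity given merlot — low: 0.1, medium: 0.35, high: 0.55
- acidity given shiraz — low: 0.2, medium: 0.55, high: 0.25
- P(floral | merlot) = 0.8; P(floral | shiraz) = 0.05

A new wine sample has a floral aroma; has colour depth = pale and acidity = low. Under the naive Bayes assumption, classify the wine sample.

merlot: 0.1 × 0.45 × 0.1 × 0.8 = 0.0036
shiraz: 0.9 × 0.2 × 0.2 × 0.05 = 0.0018
Highest score → merlot.

merlot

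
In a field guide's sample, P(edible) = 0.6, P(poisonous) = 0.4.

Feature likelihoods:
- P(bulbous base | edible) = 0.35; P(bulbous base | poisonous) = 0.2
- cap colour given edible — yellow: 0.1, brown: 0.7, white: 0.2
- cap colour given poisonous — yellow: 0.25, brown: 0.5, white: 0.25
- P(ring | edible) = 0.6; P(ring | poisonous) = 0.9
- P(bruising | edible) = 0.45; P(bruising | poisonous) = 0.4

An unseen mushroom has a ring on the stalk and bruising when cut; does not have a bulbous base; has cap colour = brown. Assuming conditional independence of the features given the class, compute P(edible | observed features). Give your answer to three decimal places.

0.561

edible: 0.6 × (1−0.35) × 0.7 × 0.6 × 0.45 = 0.07371
poisonous: 0.4 × (1−0.2) × 0.5 × 0.9 × 0.4 = 0.0576
P(edible | x) = 0.07371 / 0.13131 ≈ 0.561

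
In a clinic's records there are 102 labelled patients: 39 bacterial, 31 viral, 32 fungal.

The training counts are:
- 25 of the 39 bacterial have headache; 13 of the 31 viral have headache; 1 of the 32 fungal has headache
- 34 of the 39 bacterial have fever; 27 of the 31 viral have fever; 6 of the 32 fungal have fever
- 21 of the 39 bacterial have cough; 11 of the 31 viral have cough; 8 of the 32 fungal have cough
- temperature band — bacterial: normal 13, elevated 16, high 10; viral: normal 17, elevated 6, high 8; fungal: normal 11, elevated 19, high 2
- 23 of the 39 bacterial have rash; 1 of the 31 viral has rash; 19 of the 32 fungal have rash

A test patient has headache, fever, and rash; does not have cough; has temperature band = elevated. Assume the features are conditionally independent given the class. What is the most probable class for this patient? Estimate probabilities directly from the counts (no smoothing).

bacterial: (39/102) × (25/39) × (34/39) × (18/39) × (16/39) × (23/39) ≈ 0.0238606
viral: (31/102) × (13/31) × (27/31) × (20/31) × (6/31) × (1/31) ≈ 0.000447138
fungal: (32/102) × (1/32) × (6/32) × (24/32) × (19/32) × (19/32) ≈ 0.000486037
Highest score → bacterial.

bacterial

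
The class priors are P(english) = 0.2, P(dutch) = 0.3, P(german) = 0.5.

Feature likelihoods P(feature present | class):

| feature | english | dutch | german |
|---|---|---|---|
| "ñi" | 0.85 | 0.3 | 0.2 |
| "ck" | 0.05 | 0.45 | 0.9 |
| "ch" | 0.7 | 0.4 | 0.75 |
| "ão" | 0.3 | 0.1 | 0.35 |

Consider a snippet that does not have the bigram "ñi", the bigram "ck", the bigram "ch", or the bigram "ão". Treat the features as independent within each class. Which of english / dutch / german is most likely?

english: 0.2 × (1−0.85) × (1−0.05) × (1−0.7) × (1−0.3) = 0.005985
dutch: 0.3 × (1−0.3) × (1−0.45) × (1−0.4) × (1−0.1) = 0.06237
german: 0.5 × (1−0.2) × (1−0.9) × (1−0.75) × (1−0.35) = 0.0065
Highest score → dutch.

dutch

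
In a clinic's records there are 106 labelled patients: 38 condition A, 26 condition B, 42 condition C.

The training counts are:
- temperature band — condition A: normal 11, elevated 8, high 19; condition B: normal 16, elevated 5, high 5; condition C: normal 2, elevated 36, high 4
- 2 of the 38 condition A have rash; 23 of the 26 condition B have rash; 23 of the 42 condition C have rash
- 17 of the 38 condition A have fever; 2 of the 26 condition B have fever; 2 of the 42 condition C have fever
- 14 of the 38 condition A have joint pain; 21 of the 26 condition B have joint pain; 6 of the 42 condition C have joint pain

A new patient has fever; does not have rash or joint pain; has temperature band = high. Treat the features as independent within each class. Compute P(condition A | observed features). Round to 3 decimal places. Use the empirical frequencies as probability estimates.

0.984

condition A: (38/106) × (19/38) × (36/38) × (17/38) × (24/38) ≈ 0.0479799
condition B: (26/106) × (5/26) × (3/26) × (2/26) × (5/26) ≈ 0.0000805129
condition C: (42/106) × (4/42) × (19/42) × (2/42) × (36/42) ≈ 0.000696775
P(condition A | x) = 0.0479799 / 0.0487571879 ≈ 0.984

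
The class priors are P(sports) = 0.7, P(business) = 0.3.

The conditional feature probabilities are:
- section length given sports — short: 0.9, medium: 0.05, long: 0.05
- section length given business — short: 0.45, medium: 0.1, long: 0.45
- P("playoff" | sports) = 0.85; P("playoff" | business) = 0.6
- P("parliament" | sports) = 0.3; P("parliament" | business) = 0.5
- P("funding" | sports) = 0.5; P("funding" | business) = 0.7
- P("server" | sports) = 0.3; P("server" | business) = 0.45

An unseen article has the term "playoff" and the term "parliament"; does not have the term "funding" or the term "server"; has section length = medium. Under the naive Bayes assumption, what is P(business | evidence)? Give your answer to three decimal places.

0.322

sports: 0.7 × 0.05 × 0.85 × 0.3 × (1−0.5) × (1−0.3) = 0.00312375
business: 0.3 × 0.1 × 0.6 × 0.5 × (1−0.7) × (1−0.45) = 0.001485
P(business | x) = 0.001485 / 0.00460875 ≈ 0.322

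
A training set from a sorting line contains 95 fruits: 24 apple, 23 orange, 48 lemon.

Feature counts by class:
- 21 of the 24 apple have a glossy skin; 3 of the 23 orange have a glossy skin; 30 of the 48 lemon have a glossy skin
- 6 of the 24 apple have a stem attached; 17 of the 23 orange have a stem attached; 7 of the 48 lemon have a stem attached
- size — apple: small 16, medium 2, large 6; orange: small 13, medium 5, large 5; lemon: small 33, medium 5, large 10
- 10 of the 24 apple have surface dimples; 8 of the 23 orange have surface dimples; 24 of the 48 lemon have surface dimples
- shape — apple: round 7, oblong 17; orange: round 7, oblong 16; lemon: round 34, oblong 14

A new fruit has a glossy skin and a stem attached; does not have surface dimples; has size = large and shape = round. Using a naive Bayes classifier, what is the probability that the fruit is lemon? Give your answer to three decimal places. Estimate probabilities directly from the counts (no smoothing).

apple: (24/95) × (21/24) × (6/24) × (6/24) × (14/24) × (7/24) ≈ 0.0023506
orange: (23/95) × (3/23) × (17/23) × (5/23) × (15/23) × (7/23) ≈ 0.00100715
lemon: (48/95) × (30/48) × (7/48) × (10/48) × (24/48) × (34/48) ≈ 0.00339798
P(lemon | x) = 0.00339798 / 0.00675573 ≈ 0.503

0.503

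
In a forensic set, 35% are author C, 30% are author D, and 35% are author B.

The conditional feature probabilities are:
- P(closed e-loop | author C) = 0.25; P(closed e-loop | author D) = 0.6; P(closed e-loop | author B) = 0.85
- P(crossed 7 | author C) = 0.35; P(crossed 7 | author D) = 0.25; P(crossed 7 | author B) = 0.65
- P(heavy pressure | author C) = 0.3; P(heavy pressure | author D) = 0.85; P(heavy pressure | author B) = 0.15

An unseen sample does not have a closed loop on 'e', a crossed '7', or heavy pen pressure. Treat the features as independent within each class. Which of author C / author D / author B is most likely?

author C

author C: 0.35 × (1−0.25) × (1−0.35) × (1−0.3) = 0.1194375
author D: 0.3 × (1−0.6) × (1−0.25) × (1−0.85) = 0.0135
author B: 0.35 × (1−0.85) × (1−0.65) × (1−0.15) = 0.01561875
Highest score → author C.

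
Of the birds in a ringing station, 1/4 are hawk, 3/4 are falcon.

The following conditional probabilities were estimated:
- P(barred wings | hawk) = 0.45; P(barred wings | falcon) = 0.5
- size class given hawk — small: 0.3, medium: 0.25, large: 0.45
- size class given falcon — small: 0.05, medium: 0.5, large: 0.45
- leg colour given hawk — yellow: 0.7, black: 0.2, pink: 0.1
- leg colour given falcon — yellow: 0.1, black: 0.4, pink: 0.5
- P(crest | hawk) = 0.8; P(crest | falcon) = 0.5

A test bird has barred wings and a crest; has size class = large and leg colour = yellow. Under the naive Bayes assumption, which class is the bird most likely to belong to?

hawk: 0.25 × 0.45 × 0.45 × 0.7 × 0.8 = 0.02835
falcon: 0.75 × 0.5 × 0.45 × 0.1 × 0.5 = 0.0084375
Highest score → hawk.

hawk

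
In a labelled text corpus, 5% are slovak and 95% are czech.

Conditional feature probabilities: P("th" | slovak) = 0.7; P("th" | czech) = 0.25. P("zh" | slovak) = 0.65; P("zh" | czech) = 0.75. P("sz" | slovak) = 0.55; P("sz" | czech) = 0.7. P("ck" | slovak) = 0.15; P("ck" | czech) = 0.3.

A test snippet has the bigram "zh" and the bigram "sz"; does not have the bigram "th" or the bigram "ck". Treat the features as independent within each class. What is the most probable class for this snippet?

czech

slovak: 0.05 × (1−0.7) × 0.65 × 0.55 × (1−0.15) = 0.004558125
czech: 0.95 × (1−0.25) × 0.75 × 0.7 × (1−0.3) = 0.26184375
Highest score → czech.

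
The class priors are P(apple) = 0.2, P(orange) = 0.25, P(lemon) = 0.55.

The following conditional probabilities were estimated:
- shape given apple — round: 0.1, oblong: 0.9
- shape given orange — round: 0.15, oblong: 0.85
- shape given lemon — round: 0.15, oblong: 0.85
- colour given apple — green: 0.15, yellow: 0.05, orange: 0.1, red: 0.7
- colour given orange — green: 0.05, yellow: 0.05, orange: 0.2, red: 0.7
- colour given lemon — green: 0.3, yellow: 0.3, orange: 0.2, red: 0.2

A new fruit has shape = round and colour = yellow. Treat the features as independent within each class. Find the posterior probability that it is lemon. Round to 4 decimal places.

apple: 0.2 × 0.1 × 0.05 = 0.001
orange: 0.25 × 0.15 × 0.05 = 0.001875
lemon: 0.55 × 0.15 × 0.3 = 0.02475
P(lemon | x) = 0.02475 / 0.027625 ≈ 0.8959

0.8959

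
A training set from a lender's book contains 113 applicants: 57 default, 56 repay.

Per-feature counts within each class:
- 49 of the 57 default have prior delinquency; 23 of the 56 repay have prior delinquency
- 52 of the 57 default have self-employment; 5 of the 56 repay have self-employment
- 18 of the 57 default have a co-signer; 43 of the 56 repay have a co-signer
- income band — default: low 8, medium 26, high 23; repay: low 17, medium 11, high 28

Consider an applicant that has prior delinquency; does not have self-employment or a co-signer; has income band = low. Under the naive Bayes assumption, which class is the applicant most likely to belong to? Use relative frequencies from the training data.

default: (57/113) × (49/57) × (5/57) × (39/57) × (8/57) ≈ 0.00365273
repay: (56/113) × (23/56) × (51/56) × (13/56) × (17/56) ≈ 0.0130631
Highest score → repay.

repay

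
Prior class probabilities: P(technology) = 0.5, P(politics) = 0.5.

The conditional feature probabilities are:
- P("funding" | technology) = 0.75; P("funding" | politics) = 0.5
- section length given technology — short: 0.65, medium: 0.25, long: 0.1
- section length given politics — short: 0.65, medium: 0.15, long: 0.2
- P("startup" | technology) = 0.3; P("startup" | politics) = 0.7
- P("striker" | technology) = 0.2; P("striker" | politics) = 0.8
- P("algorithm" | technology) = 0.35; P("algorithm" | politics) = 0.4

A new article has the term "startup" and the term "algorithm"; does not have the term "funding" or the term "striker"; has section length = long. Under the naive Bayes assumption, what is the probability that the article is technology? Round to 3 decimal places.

0.273

technology: 0.5 × (1−0.75) × 0.1 × 0.3 × (1−0.2) × 0.35 = 0.00105
politics: 0.5 × (1−0.5) × 0.2 × 0.7 × (1−0.8) × 0.4 = 0.0028
P(technology | x) = 0.00105 / 0.00385 ≈ 0.273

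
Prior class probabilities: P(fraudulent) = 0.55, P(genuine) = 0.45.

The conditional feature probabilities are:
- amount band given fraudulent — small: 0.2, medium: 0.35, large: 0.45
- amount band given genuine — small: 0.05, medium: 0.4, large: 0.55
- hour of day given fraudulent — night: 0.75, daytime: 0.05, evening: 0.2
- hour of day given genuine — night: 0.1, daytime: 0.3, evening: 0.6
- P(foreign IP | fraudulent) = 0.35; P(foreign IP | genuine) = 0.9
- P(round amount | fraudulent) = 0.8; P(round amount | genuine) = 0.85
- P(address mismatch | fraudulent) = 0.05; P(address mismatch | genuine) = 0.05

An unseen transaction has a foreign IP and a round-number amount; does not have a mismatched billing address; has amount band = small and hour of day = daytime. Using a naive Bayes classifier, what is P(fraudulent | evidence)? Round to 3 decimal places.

0.230

fraudulent: 0.55 × 0.2 × 0.05 × 0.35 × 0.8 × (1−0.05) = 0.001463
genuine: 0.45 × 0.05 × 0.3 × 0.9 × 0.85 × (1−0.05) = 0.0049055625
P(fraudulent | x) = 0.001463 / 0.0063685625 ≈ 0.230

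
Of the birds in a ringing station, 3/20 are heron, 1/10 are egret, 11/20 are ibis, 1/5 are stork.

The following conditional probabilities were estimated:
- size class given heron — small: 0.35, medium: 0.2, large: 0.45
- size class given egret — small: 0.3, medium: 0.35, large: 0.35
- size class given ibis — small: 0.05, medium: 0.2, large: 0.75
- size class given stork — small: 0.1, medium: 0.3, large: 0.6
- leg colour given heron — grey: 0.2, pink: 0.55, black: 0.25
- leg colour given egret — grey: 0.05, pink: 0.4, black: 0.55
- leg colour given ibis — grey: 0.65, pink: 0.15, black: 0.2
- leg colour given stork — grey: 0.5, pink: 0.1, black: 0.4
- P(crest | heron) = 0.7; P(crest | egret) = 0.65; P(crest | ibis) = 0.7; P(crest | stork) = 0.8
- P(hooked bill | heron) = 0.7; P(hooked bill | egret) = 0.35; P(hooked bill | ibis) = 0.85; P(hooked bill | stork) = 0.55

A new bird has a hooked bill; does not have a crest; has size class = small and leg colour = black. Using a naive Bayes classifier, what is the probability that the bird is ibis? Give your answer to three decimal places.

heron: 0.15 × 0.35 × 0.25 × (1−0.7) × 0.7 = 0.00275625
egret: 0.1 × 0.3 × 0.55 × (1−0.65) × 0.35 = 0.00202125
ibis: 0.55 × 0.05 × 0.2 × (1−0.7) × 0.85 = 0.0014025
stork: 0.2 × 0.1 × 0.4 × (1−0.8) × 0.55 = 0.00088
P(ibis | x) = 0.0014025 / 0.00706 ≈ 0.199

0.199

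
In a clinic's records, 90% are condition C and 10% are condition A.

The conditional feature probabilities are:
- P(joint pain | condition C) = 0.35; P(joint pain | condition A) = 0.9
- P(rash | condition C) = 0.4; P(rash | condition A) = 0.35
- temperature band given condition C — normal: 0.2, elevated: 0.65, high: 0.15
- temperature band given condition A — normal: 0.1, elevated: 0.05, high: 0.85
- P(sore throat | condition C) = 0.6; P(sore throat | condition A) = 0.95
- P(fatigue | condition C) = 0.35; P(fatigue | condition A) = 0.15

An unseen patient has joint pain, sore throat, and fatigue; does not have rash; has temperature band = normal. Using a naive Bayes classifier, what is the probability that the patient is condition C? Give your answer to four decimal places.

condition C: 0.9 × 0.35 × (1−0.4) × 0.2 × 0.6 × 0.35 = 0.007938
condition A: 0.1 × 0.9 × (1−0.35) × 0.1 × 0.95 × 0.15 = 0.000833625
P(condition C | x) = 0.007938 / 0.008771625 ≈ 0.9050

0.9050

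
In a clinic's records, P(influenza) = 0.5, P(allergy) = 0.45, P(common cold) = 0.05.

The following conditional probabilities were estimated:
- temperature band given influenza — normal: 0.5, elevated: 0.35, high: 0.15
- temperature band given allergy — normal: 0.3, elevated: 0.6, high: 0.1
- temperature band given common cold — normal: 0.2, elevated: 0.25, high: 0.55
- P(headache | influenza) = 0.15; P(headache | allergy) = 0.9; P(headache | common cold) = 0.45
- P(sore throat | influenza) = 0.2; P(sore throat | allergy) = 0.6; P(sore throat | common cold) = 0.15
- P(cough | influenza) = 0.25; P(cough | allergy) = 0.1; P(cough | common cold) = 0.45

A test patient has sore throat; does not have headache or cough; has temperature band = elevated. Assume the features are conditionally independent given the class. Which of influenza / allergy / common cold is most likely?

influenza: 0.5 × 0.35 × (1−0.15) × 0.2 × (1−0.25) = 0.0223125
allergy: 0.45 × 0.6 × (1−0.9) × 0.6 × (1−0.1) = 0.01458
common cold: 0.05 × 0.25 × (1−0.45) × 0.15 × (1−0.45) = 0.0005671875
Highest score → influenza.

influenza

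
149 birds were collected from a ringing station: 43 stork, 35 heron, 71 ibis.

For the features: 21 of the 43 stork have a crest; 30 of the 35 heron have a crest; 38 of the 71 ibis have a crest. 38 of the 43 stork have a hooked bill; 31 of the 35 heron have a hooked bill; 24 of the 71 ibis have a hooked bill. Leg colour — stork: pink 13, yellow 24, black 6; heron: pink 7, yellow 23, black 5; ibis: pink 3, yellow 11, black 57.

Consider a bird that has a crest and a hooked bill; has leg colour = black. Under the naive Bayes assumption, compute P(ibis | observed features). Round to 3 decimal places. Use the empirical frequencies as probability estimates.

stork: (43/149) × (21/43) × (38/43) × (6/43) ≈ 0.0173792
heron: (35/149) × (30/35) × (31/35) × (5/35) ≈ 0.025476
ibis: (71/149) × (38/71) × (24/71) × (57/71) ≈ 0.0692097
P(ibis | x) = 0.0692097 / 0.1120649 ≈ 0.618

0.618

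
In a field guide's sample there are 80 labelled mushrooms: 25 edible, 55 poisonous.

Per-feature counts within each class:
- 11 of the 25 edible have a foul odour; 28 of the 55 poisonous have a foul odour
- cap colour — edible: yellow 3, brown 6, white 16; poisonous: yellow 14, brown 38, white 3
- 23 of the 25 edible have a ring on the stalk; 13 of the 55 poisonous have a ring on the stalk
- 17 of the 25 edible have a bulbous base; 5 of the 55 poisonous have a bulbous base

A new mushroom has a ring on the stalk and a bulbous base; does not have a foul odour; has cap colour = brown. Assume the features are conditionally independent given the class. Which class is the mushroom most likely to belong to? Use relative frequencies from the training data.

edible: (25/80) × (14/25) × (6/25) × (23/25) × (17/25) = 0.0262752
poisonous: (55/80) × (27/55) × (38/55) × (13/55) × (5/55) ≈ 0.00501052
Highest score → edible.

edible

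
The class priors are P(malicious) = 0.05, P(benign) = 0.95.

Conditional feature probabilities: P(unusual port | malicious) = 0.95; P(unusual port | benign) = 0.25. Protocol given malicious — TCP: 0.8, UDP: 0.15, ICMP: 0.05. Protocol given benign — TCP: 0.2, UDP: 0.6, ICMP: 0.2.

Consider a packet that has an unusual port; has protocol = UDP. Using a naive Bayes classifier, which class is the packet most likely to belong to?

benign

malicious: 0.05 × 0.95 × 0.15 = 0.007125
benign: 0.95 × 0.25 × 0.6 = 0.1425
Highest score → benign.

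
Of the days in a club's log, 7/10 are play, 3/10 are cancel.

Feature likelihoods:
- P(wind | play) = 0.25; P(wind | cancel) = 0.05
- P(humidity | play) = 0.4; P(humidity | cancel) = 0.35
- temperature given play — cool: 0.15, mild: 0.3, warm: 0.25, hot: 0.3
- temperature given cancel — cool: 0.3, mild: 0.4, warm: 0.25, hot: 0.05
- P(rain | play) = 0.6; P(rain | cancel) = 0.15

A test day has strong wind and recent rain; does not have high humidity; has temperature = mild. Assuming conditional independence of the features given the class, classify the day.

play: 0.7 × 0.25 × (1−0.4) × 0.3 × 0.6 = 0.0189
cancel: 0.3 × 0.05 × (1−0.35) × 0.4 × 0.15 = 0.000585
Highest score → play.

play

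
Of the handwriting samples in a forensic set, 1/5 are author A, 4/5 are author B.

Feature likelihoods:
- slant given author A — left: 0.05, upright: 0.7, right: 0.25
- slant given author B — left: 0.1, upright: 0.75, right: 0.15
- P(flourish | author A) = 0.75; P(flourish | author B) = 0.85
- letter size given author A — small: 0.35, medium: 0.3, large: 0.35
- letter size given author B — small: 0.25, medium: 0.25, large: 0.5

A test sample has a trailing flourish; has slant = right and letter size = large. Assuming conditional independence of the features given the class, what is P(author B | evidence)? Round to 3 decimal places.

0.795

author A: 0.2 × 0.25 × 0.75 × 0.35 = 0.013125
author B: 0.8 × 0.15 × 0.85 × 0.5 = 0.051
P(author B | x) = 0.051 / 0.064125 ≈ 0.795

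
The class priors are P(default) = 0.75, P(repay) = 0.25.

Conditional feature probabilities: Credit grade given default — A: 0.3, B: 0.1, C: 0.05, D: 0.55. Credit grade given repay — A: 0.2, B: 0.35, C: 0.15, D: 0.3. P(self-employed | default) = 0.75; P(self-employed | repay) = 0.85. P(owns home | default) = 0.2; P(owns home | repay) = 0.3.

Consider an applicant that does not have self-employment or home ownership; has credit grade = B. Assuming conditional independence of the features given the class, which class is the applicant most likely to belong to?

default: 0.75 × 0.1 × (1−0.75) × (1−0.2) = 0.015
repay: 0.25 × 0.35 × (1−0.85) × (1−0.3) = 0.0091875
Highest score → default.

default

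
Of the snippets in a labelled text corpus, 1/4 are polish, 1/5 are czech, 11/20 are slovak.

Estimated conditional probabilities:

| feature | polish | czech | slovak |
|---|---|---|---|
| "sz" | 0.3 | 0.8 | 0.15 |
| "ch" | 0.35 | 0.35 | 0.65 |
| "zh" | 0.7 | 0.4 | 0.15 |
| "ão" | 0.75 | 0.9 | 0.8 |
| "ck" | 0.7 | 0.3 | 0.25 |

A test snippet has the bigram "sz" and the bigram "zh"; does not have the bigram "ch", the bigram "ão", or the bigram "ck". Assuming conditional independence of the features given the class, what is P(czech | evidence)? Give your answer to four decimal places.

0.4757

polish: 0.25 × 0.3 × (1−0.35) × 0.7 × (1−0.75) × (1−0.7) = 0.002559375
czech: 0.2 × 0.8 × (1−0.35) × 0.4 × (1−0.9) × (1−0.3) = 0.002912
slovak: 0.55 × 0.15 × (1−0.65) × 0.15 × (1−0.8) × (1−0.25) = 0.0006496875
P(czech | x) = 0.002912 / 0.0061210625 ≈ 0.4757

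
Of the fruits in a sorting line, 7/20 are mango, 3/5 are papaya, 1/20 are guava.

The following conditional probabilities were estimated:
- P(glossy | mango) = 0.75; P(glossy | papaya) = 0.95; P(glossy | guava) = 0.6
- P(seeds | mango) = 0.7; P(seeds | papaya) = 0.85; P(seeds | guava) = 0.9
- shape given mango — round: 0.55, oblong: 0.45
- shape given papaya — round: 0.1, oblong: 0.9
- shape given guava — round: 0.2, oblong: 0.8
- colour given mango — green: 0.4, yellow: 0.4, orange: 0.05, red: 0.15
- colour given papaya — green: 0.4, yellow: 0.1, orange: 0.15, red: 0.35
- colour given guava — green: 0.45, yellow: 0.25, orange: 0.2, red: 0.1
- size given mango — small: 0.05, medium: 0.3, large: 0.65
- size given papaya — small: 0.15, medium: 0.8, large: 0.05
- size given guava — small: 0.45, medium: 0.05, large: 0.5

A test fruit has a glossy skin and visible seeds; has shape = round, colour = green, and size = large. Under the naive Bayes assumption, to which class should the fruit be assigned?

mango

mango: 0.35 × 0.75 × 0.7 × 0.55 × 0.4 × 0.65 = 0.02627625
papaya: 0.6 × 0.95 × 0.85 × 0.1 × 0.4 × 0.05 = 0.000969
guava: 0.05 × 0.6 × 0.9 × 0.2 × 0.45 × 0.5 = 0.001215
Highest score → mango.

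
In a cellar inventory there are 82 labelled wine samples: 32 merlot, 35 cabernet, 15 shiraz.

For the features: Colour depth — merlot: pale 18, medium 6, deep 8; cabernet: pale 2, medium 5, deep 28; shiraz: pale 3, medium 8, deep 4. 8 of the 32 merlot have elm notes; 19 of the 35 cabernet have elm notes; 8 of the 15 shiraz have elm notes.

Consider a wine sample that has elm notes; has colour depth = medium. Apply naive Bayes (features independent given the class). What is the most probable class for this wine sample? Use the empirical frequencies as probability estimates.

shiraz

merlot: (32/82) × (6/32) × (8/32) ≈ 0.0182927
cabernet: (35/82) × (5/35) × (19/35) ≈ 0.033101
shiraz: (15/82) × (8/15) × (8/15) ≈ 0.0520325
Highest score → shiraz.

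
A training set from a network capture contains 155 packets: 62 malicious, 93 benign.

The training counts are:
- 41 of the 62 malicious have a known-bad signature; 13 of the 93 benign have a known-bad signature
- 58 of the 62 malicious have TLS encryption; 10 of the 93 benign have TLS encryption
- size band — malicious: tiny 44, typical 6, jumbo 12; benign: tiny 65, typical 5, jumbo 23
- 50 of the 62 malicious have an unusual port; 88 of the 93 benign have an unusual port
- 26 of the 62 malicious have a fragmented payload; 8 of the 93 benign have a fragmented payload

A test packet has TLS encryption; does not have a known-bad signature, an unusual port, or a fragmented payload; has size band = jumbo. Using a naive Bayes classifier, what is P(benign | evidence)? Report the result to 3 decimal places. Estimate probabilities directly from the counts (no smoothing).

0.197

malicious: (62/155) × (21/62) × (58/62) × (12/62) × (12/62) × (36/62) ≈ 0.00275685
benign: (93/155) × (80/93) × (10/93) × (23/93) × (5/93) × (85/93) ≈ 0.00067444
P(benign | x) = 0.00067444 / 0.00343129 ≈ 0.197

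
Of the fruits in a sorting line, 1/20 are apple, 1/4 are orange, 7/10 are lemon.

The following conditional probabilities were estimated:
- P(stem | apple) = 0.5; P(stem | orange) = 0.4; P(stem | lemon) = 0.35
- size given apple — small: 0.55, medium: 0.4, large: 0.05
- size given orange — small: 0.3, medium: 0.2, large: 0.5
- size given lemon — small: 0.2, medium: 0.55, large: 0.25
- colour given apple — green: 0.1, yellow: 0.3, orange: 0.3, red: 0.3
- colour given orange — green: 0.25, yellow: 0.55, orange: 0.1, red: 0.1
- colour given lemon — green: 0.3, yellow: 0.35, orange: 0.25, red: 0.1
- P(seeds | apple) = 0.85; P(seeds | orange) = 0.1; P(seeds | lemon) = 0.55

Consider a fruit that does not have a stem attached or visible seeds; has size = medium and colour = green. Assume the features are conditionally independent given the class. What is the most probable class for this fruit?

lemon

apple: 0.05 × (1−0.5) × 0.4 × 0.1 × (1−0.85) = 0.00015
orange: 0.25 × (1−0.4) × 0.2 × 0.25 × (1−0.1) = 0.00675
lemon: 0.7 × (1−0.35) × 0.55 × 0.3 × (1−0.55) = 0.03378375
Highest score → lemon.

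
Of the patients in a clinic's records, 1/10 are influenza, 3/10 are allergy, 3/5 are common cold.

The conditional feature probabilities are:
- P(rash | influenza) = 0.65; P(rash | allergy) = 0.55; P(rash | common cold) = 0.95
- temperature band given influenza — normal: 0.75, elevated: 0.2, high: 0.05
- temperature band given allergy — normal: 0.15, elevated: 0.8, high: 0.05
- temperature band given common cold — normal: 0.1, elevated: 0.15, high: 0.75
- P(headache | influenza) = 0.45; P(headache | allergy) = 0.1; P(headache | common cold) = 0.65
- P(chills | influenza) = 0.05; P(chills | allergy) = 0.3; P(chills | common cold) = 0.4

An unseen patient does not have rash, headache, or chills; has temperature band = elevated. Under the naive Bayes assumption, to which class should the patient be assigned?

allergy

influenza: 0.1 × (1−0.65) × 0.2 × (1−0.45) × (1−0.05) = 0.0036575
allergy: 0.3 × (1−0.55) × 0.8 × (1−0.1) × (1−0.3) = 0.06804
common cold: 0.6 × (1−0.95) × 0.15 × (1−0.65) × (1−0.4) = 0.000945
Highest score → allergy.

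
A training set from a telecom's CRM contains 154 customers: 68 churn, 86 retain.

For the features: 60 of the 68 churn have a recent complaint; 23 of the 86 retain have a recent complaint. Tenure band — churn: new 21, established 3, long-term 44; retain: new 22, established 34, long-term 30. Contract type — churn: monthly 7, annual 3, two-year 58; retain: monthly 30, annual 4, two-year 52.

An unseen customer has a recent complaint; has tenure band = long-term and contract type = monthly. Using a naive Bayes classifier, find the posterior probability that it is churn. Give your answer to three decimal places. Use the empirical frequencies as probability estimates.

0.588

churn: (68/154) × (60/68) × (44/68) × (7/68) ≈ 0.0259516
retain: (86/154) × (23/86) × (30/86) × (30/86) ≈ 0.0181741
P(churn | x) = 0.0259516 / 0.0441257 ≈ 0.588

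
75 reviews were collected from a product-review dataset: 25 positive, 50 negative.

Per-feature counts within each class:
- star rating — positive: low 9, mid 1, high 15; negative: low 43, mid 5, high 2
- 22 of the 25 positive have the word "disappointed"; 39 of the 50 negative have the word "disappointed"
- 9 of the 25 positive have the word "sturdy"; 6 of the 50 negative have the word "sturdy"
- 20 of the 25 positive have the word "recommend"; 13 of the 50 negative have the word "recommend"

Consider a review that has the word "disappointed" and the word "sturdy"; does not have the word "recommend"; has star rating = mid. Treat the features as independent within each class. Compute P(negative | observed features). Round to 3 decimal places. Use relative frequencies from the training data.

positive: (25/75) × (1/25) × (22/25) × (9/25) × (5/25) = 0.0008448
negative: (50/75) × (5/50) × (39/50) × (6/50) × (37/50) = 0.0046176
P(negative | x) = 0.0046176 / 0.0054624 ≈ 0.845

0.845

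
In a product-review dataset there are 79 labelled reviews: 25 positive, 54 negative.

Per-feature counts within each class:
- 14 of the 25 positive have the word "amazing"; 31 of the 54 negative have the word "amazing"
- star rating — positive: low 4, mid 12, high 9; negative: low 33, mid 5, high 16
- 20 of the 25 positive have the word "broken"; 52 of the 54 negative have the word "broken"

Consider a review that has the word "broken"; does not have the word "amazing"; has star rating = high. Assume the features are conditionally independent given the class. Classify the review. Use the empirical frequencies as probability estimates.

negative

positive: (25/79) × (11/25) × (9/25) × (20/25) ≈ 0.0401013
negative: (54/79) × (23/54) × (16/54) × (52/54) ≈ 0.0830685
Highest score → negative.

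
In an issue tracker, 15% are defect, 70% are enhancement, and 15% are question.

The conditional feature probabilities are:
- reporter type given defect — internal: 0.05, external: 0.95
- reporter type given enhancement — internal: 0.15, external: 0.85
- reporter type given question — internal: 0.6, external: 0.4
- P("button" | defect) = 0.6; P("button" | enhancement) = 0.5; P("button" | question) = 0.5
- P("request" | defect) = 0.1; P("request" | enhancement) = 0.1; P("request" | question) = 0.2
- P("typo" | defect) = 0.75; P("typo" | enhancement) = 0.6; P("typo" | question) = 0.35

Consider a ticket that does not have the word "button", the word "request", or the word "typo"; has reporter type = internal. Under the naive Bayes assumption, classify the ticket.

defect: 0.15 × 0.05 × (1−0.6) × (1−0.1) × (1−0.75) = 0.000675
enhancement: 0.7 × 0.15 × (1−0.5) × (1−0.1) × (1−0.6) = 0.0189
question: 0.15 × 0.6 × (1−0.5) × (1−0.2) × (1−0.35) = 0.0234
Highest score → question.

question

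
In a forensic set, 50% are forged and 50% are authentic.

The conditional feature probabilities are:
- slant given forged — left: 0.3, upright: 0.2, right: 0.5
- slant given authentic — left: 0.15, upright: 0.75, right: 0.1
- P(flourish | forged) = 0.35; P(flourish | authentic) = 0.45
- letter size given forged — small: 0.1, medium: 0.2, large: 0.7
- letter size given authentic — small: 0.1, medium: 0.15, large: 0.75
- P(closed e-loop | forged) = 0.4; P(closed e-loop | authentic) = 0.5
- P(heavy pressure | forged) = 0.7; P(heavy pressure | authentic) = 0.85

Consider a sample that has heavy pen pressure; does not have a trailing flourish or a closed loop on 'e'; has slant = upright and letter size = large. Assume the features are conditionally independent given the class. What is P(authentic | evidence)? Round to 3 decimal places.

0.775

forged: 0.5 × 0.2 × (1−0.35) × 0.7 × (1−0.4) × 0.7 = 0.01911
authentic: 0.5 × 0.75 × (1−0.45) × 0.75 × (1−0.5) × 0.85 = 0.0657421875
P(authentic | x) = 0.0657421875 / 0.0848521875 ≈ 0.775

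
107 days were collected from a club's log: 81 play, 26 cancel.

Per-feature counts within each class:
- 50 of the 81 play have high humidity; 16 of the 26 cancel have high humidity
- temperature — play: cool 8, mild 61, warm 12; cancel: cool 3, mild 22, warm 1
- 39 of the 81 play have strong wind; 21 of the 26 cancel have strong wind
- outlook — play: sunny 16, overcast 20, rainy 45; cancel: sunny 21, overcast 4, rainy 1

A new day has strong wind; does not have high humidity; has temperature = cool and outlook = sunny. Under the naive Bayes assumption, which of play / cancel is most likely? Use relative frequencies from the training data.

cancel

play: (81/107) × (31/81) × (8/81) × (39/81) × (16/81) ≈ 0.00272143
cancel: (26/107) × (10/26) × (3/26) × (21/26) × (21/26) ≈ 0.00703487
Highest score → cancel.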